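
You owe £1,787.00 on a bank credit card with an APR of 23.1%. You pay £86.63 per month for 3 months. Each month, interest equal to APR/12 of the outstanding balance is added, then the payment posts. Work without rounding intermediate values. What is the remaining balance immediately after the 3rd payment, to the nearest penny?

Monthly rate r = 23.1%/12 = 1.925% = 0.01925.
Each month: B ← B·(1+r) − £86.63.
Month 1: interest £34.40; balance after payment £1,734.77.
Month 2: interest £33.39; balance after payment £1,681.53.
Month 3: interest £32.37; balance after payment £1,627.27.

£1,627.27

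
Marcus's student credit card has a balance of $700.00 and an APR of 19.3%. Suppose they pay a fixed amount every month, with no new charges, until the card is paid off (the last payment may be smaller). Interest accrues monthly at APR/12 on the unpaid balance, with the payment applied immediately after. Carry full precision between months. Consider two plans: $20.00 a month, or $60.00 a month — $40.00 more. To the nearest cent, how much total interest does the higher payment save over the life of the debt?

Monthly rate r = 19.3%/12 = 1.60833% = 0.0160833.
At $20.00/mo: n = ⌈−ln(1 − rB₀/P)/ln(1+r)⌉ = 52 payments (last $17.45); total interest = total paid − $700.00 = $337.45.
At $60.00/mo: 14 payments (last $1.48); total interest $81.48.
Interest saved = $337.45 − $81.48 = $255.97.

$255.97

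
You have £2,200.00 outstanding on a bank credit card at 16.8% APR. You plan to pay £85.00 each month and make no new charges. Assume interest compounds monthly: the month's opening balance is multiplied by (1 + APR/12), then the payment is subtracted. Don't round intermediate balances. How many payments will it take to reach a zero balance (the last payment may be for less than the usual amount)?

33 months

Monthly rate r = 16.8%/12 = 1.4% = 0.014.
Recurrence: B ← B·(1+r) − £85.00.
Month 1: interest £30.80; balance after payment £2,145.80.
Month 2: interest £30.04; balance after payment £2,090.84.
Closed form: n = −ln(1 − rB₀/P)/ln(1+r) = −ln(0.63765)/ln(1.014) ≈ 32.365, so the balance reaches zero during payment 33.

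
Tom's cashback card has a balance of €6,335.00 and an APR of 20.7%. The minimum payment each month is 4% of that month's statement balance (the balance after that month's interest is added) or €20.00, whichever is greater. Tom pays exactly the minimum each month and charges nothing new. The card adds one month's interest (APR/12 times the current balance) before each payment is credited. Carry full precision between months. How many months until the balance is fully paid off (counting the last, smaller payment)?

Monthly rate r = 20.7%/12 = 1.725% = 0.01725.
While 4% of the post-interest balance exceeds €20.00, each month B ← (B·(1+r))·(1 − 0.04), i.e. B shrinks by the factor (1+r)·0.96 = 0.97656.
This holds for months 1–108. Entering month 109 the balance is €488.91; 4% of the post-interest balance is now below €20.00, so the flat €20.00 minimum applies from here.
From month 109 a fixed €20.00 at rate r clears €488.91 in 33 more payments. Total: 108 + 33 = 141 months.

141 months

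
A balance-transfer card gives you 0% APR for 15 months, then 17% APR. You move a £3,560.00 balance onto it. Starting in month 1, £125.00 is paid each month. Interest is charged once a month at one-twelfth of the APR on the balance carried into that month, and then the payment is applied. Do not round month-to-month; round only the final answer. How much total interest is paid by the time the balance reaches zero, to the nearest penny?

Promo months 1–15 at r₀ = 0%/12 = 0; months 16+ at r₁ = 17%/12 = 0.0141667.
After month 15 (no interest yet): B = £3,560.00 − 15·£125.00 = £1,685.00.
Then at r₁ with £125.00/mo: n₂ = −ln(1 − r₁·B/P)/ln(1+r₁) ≈ 15.06 → 16 more payments.
Total paid = 30·£125.00 + £8.11 = £3,758.11; interest = £3,758.11 − £3,560.00 = £198.11.

£198.11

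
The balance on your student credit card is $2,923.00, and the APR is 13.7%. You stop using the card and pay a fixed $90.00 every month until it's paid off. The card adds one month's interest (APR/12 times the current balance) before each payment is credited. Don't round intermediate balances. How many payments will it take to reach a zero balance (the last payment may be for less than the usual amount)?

41 payments

Monthly rate r = 13.7%/12 = 1.14167% = 0.0114167.
Recurrence: B ← B·(1+r) − $90.00.
Month 1: interest $33.37; balance after payment $2,866.37.
Month 2: interest $32.72; balance after payment $2,809.10.
Closed form: n = −ln(1 − rB₀/P)/ln(1+r) = −ln(0.62921)/ln(1.01142) ≈ 40.811, so the balance reaches zero during payment 41.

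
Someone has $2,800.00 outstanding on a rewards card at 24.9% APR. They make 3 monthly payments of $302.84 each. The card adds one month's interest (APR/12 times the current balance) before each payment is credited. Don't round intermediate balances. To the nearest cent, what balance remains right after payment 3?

Monthly rate r = 24.9%/12 = 2.075% = 0.02075.
Each month: B ← B·(1+r) − $302.84.
Month 1: interest $58.10; balance after payment $2,555.26.
Month 2: interest $53.02; balance after payment $2,305.44.
Month 3: interest $47.84; balance after payment $2,050.44.

$2,050.44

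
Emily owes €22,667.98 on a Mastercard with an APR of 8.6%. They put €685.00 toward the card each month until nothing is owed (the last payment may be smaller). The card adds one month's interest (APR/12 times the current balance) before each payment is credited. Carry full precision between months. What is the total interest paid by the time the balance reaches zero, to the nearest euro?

Monthly rate r = 8.6%/12 = 0.716667% = 0.00716667.
Payoff takes n = ⌈−ln(1 − rB₀/P)/ln(1+r)⌉ = ⌈37.908⌉ = 38 payments; the last is €622.22.
Total paid = 37·€685.00 + €622.22 = €25,967.22.
Total interest = total paid − principal = €25,967.22 − €22,667.98 = €3,299.24.

€3,299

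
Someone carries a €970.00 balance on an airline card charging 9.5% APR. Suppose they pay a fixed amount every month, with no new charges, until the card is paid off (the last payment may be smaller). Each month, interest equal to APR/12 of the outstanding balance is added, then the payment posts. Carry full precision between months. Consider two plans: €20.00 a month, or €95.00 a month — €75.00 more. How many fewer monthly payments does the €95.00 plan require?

Monthly rate r = 9.5%/12 = 0.791667% = 0.00791667.
At €20.00/mo: n = ⌈−ln(1 − rB₀/P)/ln(1+r)⌉ = 62 payments (last €8.71); total interest = total paid − €970.00 = €258.71.
At €95.00/mo: 11 payments (last €65.53); total interest €45.53.
Payments saved = 62 − 11 = 51.

51 fewer payments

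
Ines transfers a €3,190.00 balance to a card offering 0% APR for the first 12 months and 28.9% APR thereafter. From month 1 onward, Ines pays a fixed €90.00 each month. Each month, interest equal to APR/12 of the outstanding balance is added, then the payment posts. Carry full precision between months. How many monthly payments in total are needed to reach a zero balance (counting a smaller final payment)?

47 months

Promo months 1–12 at r₀ = 0%/12 = 0; months 13+ at r₁ = 28.9%/12 = 0.0240833.
After month 12 (no interest yet): B = €3,190.00 − 12·€90.00 = €2,110.00.
Then at r₁ with €90.00/mo: n₂ = −ln(1 − r₁·B/P)/ln(1+r₁) ≈ 34.94 → 35 more payments.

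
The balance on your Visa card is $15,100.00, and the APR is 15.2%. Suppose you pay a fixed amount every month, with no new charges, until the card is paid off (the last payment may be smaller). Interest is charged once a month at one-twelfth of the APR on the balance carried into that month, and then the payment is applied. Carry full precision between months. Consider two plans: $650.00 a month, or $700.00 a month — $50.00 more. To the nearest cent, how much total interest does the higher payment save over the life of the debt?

$247.56

Monthly rate r = 15.2%/12 = 1.26667% = 0.0126667.
At $650.00/mo: n = ⌈−ln(1 − rB₀/P)/ln(1+r)⌉ = 28 payments (last $447.63); total interest = total paid − $15,100.00 = $2,897.63.
At $700.00/mo: 26 payments (last $250.07); total interest $2,650.07.
Interest saved = $2,897.63 − $2,650.07 = $247.56.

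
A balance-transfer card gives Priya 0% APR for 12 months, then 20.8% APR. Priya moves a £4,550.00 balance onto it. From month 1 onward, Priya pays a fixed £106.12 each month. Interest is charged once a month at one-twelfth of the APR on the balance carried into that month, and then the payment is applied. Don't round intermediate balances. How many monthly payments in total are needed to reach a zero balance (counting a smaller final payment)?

57 payments

Promo months 1–12 at r₀ = 0%/12 = 0; months 13+ at r₁ = 20.8%/12 = 0.0173333.
After month 12 (no interest yet): B = £4,550.00 − 12·£106.12 = £3,276.56.
Then at r₁ with £106.12/mo: n₂ = −ln(1 − r₁·B/P)/ln(1+r₁) ≈ 44.58 → 45 more payments.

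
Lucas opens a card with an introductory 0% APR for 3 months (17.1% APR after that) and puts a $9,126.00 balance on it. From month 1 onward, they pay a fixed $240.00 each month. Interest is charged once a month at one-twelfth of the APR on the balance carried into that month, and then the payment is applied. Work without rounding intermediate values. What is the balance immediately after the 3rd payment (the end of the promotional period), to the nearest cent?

Promo months 1–3 at r₀ = 0%/12 = 0; months 4+ at r₁ = 17.1%/12 = 0.01425.
After month 3 (no interest yet): B = $9,126.00 − 3·$240.00 = $8,406.00.

$8,406.00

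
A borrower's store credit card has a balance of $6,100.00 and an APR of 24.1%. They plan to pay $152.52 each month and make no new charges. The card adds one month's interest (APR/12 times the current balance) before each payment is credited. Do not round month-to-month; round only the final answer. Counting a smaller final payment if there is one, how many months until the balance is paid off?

82 months

Monthly rate r = 24.1%/12 = 2.00833% = 0.0200833.
Recurrence: B ← B·(1+r) − $152.52.
Month 1: interest $122.51; balance after payment $6,069.99.
Month 2: interest $121.91; balance after payment $6,039.37.
Closed form: n = −ln(1 − rB₀/P)/ln(1+r) = −ln(0.19677)/ln(1.02008) ≈ 81.758, so the balance reaches zero during payment 82.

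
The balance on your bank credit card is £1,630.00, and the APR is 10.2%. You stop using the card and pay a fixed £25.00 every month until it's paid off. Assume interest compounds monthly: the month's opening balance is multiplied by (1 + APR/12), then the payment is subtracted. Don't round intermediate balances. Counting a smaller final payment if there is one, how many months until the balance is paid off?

Monthly rate r = 10.2%/12 = 0.85% = 0.0085.
Recurrence: B ← B·(1+r) − £25.00.
Month 1: interest £13.85; balance after payment £1,618.86.
Month 2: interest £13.76; balance after payment £1,607.62.
Closed form: n = −ln(1 − rB₀/P)/ln(1+r) = −ln(0.4458)/ln(1.0085) ≈ 95.449, so the balance reaches zero during payment 96.

96 months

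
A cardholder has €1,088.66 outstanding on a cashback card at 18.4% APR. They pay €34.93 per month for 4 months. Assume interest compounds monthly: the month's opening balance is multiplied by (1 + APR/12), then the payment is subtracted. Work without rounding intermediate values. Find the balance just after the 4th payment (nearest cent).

€1,014.02

Monthly rate r = 18.4%/12 = 1.53333% = 0.0153333.
Each month: B ← B·(1+r) − €34.93.
Month 1: interest €16.69; balance after payment €1,070.42.
Month 2: interest €16.41; balance after payment €1,051.91.
Month 3: interest €16.13; balance after payment €1,033.11.
Month 4: interest €15.84; balance after payment €1,014.02.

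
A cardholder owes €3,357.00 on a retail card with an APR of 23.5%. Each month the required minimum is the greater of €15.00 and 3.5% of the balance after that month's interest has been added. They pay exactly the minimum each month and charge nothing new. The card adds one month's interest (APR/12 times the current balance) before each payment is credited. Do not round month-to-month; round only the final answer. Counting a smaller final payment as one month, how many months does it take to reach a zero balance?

170 months

Monthly rate r = 23.5%/12 = 1.95833% = 0.0195833.
While 3.5% of the post-interest balance exceeds €15.00, each month B ← (B·(1+r))·(1 − 0.035), i.e. B shrinks by the factor (1+r)·0.965 = 0.9839.
This holds for months 1–128. Entering month 129 the balance is €420.30; 3.5% of the post-interest balance is now below €15.00, so the flat €15.00 minimum applies from here.
From month 129 a fixed €15.00 at rate r clears €420.30 in 42 more payments. Total: 128 + 42 = 170 months.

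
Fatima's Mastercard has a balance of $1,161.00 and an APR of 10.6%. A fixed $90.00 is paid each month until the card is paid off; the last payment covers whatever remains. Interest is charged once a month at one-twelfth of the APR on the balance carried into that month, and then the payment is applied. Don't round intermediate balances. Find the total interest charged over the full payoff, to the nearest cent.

Monthly rate r = 10.6%/12 = 0.883333% = 0.00883333.
Payoff takes n = ⌈−ln(1 − rB₀/P)/ln(1+r)⌉ = ⌈13.756⌉ = 14 payments; the last is $68.15.
Total paid = 13·$90.00 + $68.15 = $1,238.15.
Total interest = total paid − principal = $1,238.15 − $1,161.00 = $77.15.

$77.15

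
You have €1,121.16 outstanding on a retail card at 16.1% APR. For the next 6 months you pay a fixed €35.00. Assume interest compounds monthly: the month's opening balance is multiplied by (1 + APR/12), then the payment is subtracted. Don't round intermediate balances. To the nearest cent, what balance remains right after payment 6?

Monthly rate r = 16.1%/12 = 1.34167% = 0.0134167.
Each month: B ← B·(1+r) − €35.00.
Month 1: interest €15.04; balance after payment €1,101.20.
Month 2: interest €14.77; balance after payment €1,080.98.
Month 3: interest €14.50; balance after payment €1,060.48.
Month 4: interest €14.23; balance after payment €1,039.71.
Month 5: interest €13.95; balance after payment €1,018.66.
Month 6: interest €13.67; balance after payment €997.32.

€997.32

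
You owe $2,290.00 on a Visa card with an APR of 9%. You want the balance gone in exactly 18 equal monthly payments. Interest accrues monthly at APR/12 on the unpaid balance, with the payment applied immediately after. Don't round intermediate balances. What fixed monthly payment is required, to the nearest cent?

$136.48

Monthly rate r = 9%/12 = 0.75% = 0.0075.
Level-payment amortization: P = B₀·r / (1 − (1+r)^(−n)) = 2290.00·0.0075 / (1 − 1.0075^(−18)).
Denominator 1 − (1+r)^(−18) = 0.125843858.
P = 17.175 / 0.125843858 ≈ 136.48.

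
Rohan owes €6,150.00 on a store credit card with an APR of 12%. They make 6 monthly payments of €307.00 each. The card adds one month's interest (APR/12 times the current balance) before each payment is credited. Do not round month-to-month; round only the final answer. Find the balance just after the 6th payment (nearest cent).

€4,639.68

Monthly rate r = 12%/12 = 1% = 0.01.
Each month: B ← B·(1+r) − €307.00.
Month 1: interest €61.50; balance after payment €5,904.50.
Month 2: interest €59.05; balance after payment €5,656.55.
Month 3: interest €56.57; balance after payment €5,406.11.
Month 4: interest €54.06; balance after payment €5,153.17.
Month 5: interest €51.53; balance after payment €4,897.70.
Month 6: interest €48.98; balance after payment €4,639.68.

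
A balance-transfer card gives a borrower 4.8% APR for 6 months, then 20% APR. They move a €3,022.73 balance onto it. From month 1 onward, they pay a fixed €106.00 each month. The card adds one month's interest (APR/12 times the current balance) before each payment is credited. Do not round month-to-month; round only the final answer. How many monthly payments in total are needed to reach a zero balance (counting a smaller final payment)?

Promo months 1–6 at r₀ = 4.8%/12 = 0.004; months 7+ at r₁ = 20%/12 = 0.0166667.
After month 6: iterate B ← B·(1+r₀) − €106.00 for 6 months → €2,453.61.
Then at r₁ with €106.00/mo: n₂ = −ln(1 − r₁·B/P)/ln(1+r₁) ≈ 29.49 → 30 more payments.

36 payments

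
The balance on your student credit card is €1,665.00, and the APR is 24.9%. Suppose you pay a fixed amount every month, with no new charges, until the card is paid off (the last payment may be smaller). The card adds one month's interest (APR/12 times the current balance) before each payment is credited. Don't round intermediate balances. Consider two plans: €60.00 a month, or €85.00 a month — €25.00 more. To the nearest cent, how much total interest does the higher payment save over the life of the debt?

€346.34

Monthly rate r = 24.9%/12 = 2.075% = 0.02075.
At €60.00/mo: n = ⌈−ln(1 − rB₀/P)/ln(1+r)⌉ = 42 payments (last €45.50); total interest = total paid − €1,665.00 = €840.50.
At €85.00/mo: 26 payments (last €34.16); total interest €494.16.
Interest saved = €840.50 − €494.16 = €346.34.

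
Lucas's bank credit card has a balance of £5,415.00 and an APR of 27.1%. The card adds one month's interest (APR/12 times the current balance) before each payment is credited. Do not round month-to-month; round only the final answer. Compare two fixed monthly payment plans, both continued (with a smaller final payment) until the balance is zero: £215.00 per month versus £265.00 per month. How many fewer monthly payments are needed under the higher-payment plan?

Monthly rate r = 27.1%/12 = 2.25833% = 0.0225833.
At £215.00/mo: n = ⌈−ln(1 − rB₀/P)/ln(1+r)⌉ = 38 payments (last £143.60); total interest = total paid − £5,415.00 = £2,683.60.
At £265.00/mo: 28 payments (last £189.75); total interest £1,929.75.
Payments saved = 38 − 28 = 10.

10 fewer payments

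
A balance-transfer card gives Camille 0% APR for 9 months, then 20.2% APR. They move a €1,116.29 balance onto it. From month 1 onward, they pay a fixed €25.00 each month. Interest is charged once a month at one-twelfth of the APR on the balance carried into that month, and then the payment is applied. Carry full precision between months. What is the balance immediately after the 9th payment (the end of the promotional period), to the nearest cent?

Promo months 1–9 at r₀ = 0%/12 = 0; months 10+ at r₁ = 20.2%/12 = 0.0168333.
After month 9 (no interest yet): B = €1,116.29 − 9·€25.00 = €891.29.

€891.29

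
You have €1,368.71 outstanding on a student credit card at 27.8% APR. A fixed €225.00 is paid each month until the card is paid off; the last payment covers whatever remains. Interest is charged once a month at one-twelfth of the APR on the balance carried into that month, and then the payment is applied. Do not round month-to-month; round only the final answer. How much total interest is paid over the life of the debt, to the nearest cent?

€124.21

Monthly rate r = 27.8%/12 = 2.31667% = 0.0231667.
Payoff takes n = ⌈−ln(1 − rB₀/P)/ln(1+r)⌉ = ⌈6.633⌉ = 7 payments; the last is €142.92.
Total paid = 6·€225.00 + €142.92 = €1,492.92.
Total interest = total paid − principal = €1,492.92 − €1,368.71 = €124.21.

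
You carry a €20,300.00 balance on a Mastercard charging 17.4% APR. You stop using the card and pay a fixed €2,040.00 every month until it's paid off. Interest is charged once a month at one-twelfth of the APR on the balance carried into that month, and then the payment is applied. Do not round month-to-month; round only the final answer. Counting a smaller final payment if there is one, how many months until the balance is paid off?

11 months

Monthly rate r = 17.4%/12 = 1.45% = 0.0145.
Recurrence: B ← B·(1+r) − €2,040.00.
Month 1: interest €294.35; balance after payment €18,554.35.
Month 2: interest €269.04; balance after payment €16,783.39.
Closed form: n = −ln(1 − rB₀/P)/ln(1+r) = −ln(0.85571)/ln(1.0145) ≈ 10.824, so the balance reaches zero during payment 11.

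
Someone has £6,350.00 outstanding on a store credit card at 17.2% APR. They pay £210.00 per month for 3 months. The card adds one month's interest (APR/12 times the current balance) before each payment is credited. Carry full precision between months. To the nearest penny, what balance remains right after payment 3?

£5,987.91

Monthly rate r = 17.2%/12 = 1.43333% = 0.0143333.
Each month: B ← B·(1+r) − £210.00.
Month 1: interest £91.02; balance after payment £6,231.02.
Month 2: interest £89.31; balance after payment £6,110.33.
Month 3: interest £87.58; balance after payment £5,987.91.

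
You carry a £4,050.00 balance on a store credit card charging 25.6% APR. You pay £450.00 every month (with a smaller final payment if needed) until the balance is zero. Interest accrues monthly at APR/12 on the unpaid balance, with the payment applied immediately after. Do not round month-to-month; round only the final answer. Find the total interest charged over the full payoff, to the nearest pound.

£495

Monthly rate r = 25.6%/12 = 2.13333% = 0.0213333.
Payoff takes n = ⌈−ln(1 − rB₀/P)/ln(1+r)⌉ = ⌈10.100⌉ = 11 payments; the last is £45.27.
Total paid = 10·£450.00 + £45.27 = £4,545.27.
Total interest = total paid − principal = £4,545.27 − £4,050.00 = £495.27.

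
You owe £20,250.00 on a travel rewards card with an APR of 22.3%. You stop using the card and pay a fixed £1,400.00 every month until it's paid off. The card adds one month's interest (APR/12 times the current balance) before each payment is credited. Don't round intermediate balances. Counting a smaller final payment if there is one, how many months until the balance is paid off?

18 months

Monthly rate r = 22.3%/12 = 1.85833% = 0.0185833.
Recurrence: B ← B·(1+r) − £1,400.00.
Month 1: interest £376.31; balance after payment £19,226.31.
Month 2: interest £357.29; balance after payment £18,183.60.
Closed form: n = −ln(1 − rB₀/P)/ln(1+r) = −ln(0.73121)/ln(1.01858) ≈ 17.002, so the balance reaches zero during payment 18.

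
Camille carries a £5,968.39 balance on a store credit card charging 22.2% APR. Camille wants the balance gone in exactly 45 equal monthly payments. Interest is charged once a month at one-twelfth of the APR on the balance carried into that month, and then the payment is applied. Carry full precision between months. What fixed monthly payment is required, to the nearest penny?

Monthly rate r = 22.2%/12 = 1.85% = 0.0185.
Level-payment amortization: P = B₀·r / (1 − (1+r)^(−n)) = 5968.39·0.0185 / (1 − 1.0185^(−45)).
Denominator 1 − (1+r)^(−45) = 0.561718136.
P = 110.415 / 0.561718136 ≈ 196.57.

£196.57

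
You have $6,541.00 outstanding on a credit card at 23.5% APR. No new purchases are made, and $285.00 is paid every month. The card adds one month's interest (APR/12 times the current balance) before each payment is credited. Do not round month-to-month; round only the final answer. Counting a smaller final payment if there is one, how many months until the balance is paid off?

31 months

Monthly rate r = 23.5%/12 = 1.95833% = 0.0195833.
Recurrence: B ← B·(1+r) − $285.00.
Month 1: interest $128.09; balance after payment $6,384.09.
Month 2: interest $125.02; balance after payment $6,224.12.
Closed form: n = −ln(1 − rB₀/P)/ln(1+r) = −ln(0.55055)/ln(1.01958) ≈ 30.775, so the balance reaches zero during payment 31.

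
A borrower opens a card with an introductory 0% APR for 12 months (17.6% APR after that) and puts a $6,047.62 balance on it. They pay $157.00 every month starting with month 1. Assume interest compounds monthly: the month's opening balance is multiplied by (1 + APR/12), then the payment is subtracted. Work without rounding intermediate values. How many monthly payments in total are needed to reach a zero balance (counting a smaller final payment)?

46 months

Promo months 1–12 at r₀ = 0%/12 = 0; months 13+ at r₁ = 17.6%/12 = 0.0146667.
After month 12 (no interest yet): B = $6,047.62 − 12·$157.00 = $4,163.62.
Then at r₁ with $157.00/mo: n₂ = −ln(1 − r₁·B/P)/ln(1+r₁) ≈ 33.83 → 34 more payments.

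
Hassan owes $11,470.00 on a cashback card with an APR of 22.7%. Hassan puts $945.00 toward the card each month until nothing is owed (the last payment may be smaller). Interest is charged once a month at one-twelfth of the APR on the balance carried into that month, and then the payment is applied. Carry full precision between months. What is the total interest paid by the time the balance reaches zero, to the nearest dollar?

$1,684

Monthly rate r = 22.7%/12 = 1.89167% = 0.0189167.
Payoff takes n = ⌈−ln(1 − rB₀/P)/ln(1+r)⌉ = ⌈13.919⌉ = 14 payments; the last is $869.45.
Total paid = 13·$945.00 + $869.45 = $13,154.45.
Total interest = total paid − principal = $13,154.45 − $11,470.00 = $1,684.45.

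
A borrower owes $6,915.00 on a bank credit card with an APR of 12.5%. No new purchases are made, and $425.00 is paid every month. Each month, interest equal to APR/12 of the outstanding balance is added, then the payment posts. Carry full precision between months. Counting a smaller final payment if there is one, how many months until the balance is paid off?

Monthly rate r = 12.5%/12 = 1.04167% = 0.0104167.
Recurrence: B ← B·(1+r) − $425.00.
Month 1: interest $72.03; balance after payment $6,562.03.
Month 2: interest $68.35; balance after payment $6,205.39.
Closed form: n = −ln(1 − rB₀/P)/ln(1+r) = −ln(0.83051)/ln(1.01042) ≈ 17.921, so the balance reaches zero during payment 18.

18 payments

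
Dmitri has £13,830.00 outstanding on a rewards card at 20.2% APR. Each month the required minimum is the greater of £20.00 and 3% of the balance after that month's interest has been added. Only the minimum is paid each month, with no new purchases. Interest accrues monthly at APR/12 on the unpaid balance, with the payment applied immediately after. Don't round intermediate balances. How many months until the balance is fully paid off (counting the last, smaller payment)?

Monthly rate r = 20.2%/12 = 1.68333% = 0.0168333.
While 3% of the post-interest balance exceeds £20.00, each month B ← (B·(1+r))·(1 − 0.03), i.e. B shrinks by the factor (1+r)·0.97 = 0.98633.
This holds for months 1–222. Entering month 223 the balance is £651.02; 3% of the post-interest balance is now below £20.00, so the flat £20.00 minimum applies from here.
From month 223 a fixed £20.00 at rate r clears £651.02 in 48 more payments. Total: 222 + 48 = 270 months.

270 months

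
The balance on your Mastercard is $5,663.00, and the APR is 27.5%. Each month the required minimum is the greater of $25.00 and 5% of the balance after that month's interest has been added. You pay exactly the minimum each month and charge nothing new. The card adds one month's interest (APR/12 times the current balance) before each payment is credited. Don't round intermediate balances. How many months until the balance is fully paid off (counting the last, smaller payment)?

112 months

Monthly rate r = 27.5%/12 = 2.29167% = 0.0229167.
While 5% of the post-interest balance exceeds $25.00, each month B ← (B·(1+r))·(1 − 0.05), i.e. B shrinks by the factor (1+r)·0.95 = 0.97177.
This holds for months 1–86. Entering month 87 the balance is $482.55; 5% of the post-interest balance is now below $25.00, so the flat $25.00 minimum applies from here.
From month 87 a fixed $25.00 at rate r clears $482.55 in 26 more payments. Total: 86 + 26 = 112 months.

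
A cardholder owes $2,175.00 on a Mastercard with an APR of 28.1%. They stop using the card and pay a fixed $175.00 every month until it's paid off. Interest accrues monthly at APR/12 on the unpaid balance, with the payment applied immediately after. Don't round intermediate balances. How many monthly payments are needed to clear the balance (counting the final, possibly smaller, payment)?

15 payments

Monthly rate r = 28.1%/12 = 2.34167% = 0.0234167.
Recurrence: B ← B·(1+r) − $175.00.
Month 1: interest $50.93; balance after payment $2,050.93.
Month 2: interest $48.03; balance after payment $1,923.96.
Closed form: n = −ln(1 − rB₀/P)/ln(1+r) = −ln(0.70896)/ln(1.02342) ≈ 14.860, so the balance reaches zero during payment 15.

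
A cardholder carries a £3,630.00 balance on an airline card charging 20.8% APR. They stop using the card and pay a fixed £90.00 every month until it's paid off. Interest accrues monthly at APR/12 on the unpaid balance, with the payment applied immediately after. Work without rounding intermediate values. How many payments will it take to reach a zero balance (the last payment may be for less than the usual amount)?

70 payments

Monthly rate r = 20.8%/12 = 1.73333% = 0.0173333.
Recurrence: B ← B·(1+r) − £90.00.
Month 1: interest £62.92; balance after payment £3,602.92.
Month 2: interest £62.45; balance after payment £3,575.37.
Closed form: n = −ln(1 − rB₀/P)/ln(1+r) = −ln(0.30089)/ln(1.01733) ≈ 69.888, so the balance reaches zero during payment 70.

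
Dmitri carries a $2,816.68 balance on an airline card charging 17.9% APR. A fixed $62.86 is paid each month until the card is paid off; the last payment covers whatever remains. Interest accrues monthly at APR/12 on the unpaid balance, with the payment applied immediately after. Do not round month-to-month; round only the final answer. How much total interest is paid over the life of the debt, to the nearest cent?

$1,869.62

Monthly rate r = 17.9%/12 = 1.49167% = 0.0149167.
Payoff takes n = ⌈−ln(1 − rB₀/P)/ln(1+r)⌉ = ⌈74.550⌉ = 75 payments; the last is $34.66.
Total paid = 74·$62.86 + $34.66 = $4,686.30.
Total interest = total paid − principal = $4,686.30 − $2,816.68 = $1,869.62.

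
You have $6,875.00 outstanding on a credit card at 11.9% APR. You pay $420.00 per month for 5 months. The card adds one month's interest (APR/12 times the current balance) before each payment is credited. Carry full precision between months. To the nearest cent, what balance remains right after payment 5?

$5,080.65

Monthly rate r = 11.9%/12 = 0.991667% = 0.00991667.
Each month: B ← B·(1+r) − $420.00.
Month 1: interest $68.18; balance after payment $6,523.18.
Month 2: interest $64.69; balance after payment $6,167.87.
Month 3: interest $61.16; balance after payment $5,809.03.
Month 4: interest $57.61; balance after payment $5,446.64.
Month 5: interest $54.01; balance after payment $5,080.65.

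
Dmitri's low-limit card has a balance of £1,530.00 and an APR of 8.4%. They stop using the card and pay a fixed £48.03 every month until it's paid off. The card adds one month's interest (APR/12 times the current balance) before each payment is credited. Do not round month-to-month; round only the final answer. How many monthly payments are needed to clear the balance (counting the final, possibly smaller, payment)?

37 payments

Monthly rate r = 8.4%/12 = 0.7% = 0.007.
Recurrence: B ← B·(1+r) − £48.03.
Month 1: interest £10.71; balance after payment £1,492.68.
Month 2: interest £10.45; balance after payment £1,455.10.
Closed form: n = −ln(1 − rB₀/P)/ln(1+r) = −ln(0.77701)/ln(1.007) ≈ 36.168, so the balance reaches zero during payment 37.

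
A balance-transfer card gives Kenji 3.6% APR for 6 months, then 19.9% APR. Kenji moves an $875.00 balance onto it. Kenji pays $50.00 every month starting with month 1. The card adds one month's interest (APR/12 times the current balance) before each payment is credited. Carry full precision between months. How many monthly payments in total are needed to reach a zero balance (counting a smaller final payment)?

Promo months 1–6 at r₀ = 3.6%/12 = 0.003; months 7+ at r₁ = 19.9%/12 = 0.0165833.
After month 6: iterate B ← B·(1+r₀) − $50.00 for 6 months → $588.61.
Then at r₁ with $50.00/mo: n₂ = −ln(1 − r₁·B/P)/ln(1+r₁) ≈ 13.21 → 14 more payments.

20 payments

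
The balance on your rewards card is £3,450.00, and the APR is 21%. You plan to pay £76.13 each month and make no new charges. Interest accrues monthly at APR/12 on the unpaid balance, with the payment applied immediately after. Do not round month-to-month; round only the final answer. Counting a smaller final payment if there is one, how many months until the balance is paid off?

Monthly rate r = 21%/12 = 1.75% = 0.0175.
Recurrence: B ← B·(1+r) − £76.13.
Month 1: interest £60.38; balance after payment £3,434.24.
Month 2: interest £60.10; balance after payment £3,418.21.
Closed form: n = −ln(1 − rB₀/P)/ln(1+r) = −ln(0.20695)/ln(1.0175) ≈ 90.802, so the balance reaches zero during payment 91.

91 months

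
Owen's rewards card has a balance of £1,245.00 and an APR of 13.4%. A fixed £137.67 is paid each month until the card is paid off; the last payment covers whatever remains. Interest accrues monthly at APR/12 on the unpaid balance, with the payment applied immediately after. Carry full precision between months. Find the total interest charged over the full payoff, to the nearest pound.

Monthly rate r = 13.4%/12 = 1.11667% = 0.0111667.
Payoff takes n = ⌈−ln(1 − rB₀/P)/ln(1+r)⌉ = ⌈9.586⌉ = 10 payments; the last is £80.91.
Total paid = 9·£137.67 + £80.91 = £1,319.94.
Total interest = total paid − principal = £1,319.94 − £1,245.00 = £74.94.

£75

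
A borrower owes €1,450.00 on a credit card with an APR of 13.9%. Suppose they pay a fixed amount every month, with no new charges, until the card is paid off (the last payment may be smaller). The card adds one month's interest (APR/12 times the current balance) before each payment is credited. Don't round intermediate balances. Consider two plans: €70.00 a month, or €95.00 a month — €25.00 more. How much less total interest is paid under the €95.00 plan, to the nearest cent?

€62.74

Monthly rate r = 13.9%/12 = 1.15833% = 0.0115833.
At €70.00/mo: n = ⌈−ln(1 − rB₀/P)/ln(1+r)⌉ = 24 payments (last €57.64); total interest = total paid − €1,450.00 = €217.64.
At €95.00/mo: 17 payments (last €84.90); total interest €154.90.
Interest saved = €217.64 − €154.90 = €62.74.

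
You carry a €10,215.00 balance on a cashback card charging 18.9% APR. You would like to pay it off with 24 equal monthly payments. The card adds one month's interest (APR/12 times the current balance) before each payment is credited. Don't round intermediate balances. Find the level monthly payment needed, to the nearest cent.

€514.43

Monthly rate r = 18.9%/12 = 1.575% = 0.01575.
Level-payment amortization: P = B₀·r / (1 − (1+r)^(−n)) = 10215.00·0.01575 / (1 − 1.01575^(−24)).
Denominator 1 − (1+r)^(−24) = 0.312747931.
P = 160.886 / 0.312747931 ≈ 514.43.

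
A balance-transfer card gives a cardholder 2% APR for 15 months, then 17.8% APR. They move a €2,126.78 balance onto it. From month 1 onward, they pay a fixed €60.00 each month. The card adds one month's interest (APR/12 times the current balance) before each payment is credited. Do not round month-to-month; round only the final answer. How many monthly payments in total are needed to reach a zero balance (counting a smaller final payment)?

41 months

Promo months 1–15 at r₀ = 2%/12 = 0.00166667; months 16+ at r₁ = 17.8%/12 = 0.0148333.
After month 15: iterate B ← B·(1+r₀) − €60.00 for 15 months → €1,270.00.
Then at r₁ with €60.00/mo: n₂ = −ln(1 − r₁·B/P)/ln(1+r₁) ≈ 25.59 → 26 more payments.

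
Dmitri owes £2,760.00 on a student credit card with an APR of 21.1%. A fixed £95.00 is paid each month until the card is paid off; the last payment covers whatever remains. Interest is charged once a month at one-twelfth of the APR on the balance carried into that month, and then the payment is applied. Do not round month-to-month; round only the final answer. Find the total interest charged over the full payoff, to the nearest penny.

£1,137.30

Monthly rate r = 21.1%/12 = 1.75833% = 0.0175833.
Payoff takes n = ⌈−ln(1 − rB₀/P)/ln(1+r)⌉ = ⌈41.024⌉ = 42 payments; the last is £2.30.
Total paid = 41·£95.00 + £2.30 = £3,897.30.
Total interest = total paid − principal = £3,897.30 − £2,760.00 = £1,137.30.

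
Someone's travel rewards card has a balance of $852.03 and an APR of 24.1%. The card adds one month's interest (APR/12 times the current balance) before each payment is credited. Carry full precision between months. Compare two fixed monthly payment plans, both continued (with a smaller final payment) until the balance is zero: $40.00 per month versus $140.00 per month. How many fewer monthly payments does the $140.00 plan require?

22 fewer payments

Monthly rate r = 24.1%/12 = 2.00833% = 0.0200833.
At $40.00/mo: n = ⌈−ln(1 − rB₀/P)/ln(1+r)⌉ = 29 payments (last $3.02); total interest = total paid − $852.03 = $270.99.
At $140.00/mo: 7 payments (last $78.21); total interest $66.18.
Payments saved = 29 − 7 = 22.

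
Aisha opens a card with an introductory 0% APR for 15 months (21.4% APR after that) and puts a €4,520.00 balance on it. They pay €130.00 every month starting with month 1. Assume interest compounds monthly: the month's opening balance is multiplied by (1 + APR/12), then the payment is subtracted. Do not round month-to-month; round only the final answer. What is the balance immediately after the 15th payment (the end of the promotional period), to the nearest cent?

€2,570.00

Promo months 1–15 at r₀ = 0%/12 = 0; months 16+ at r₁ = 21.4%/12 = 0.0178333.
After month 15 (no interest yet): B = €4,520.00 − 15·€130.00 = €2,570.00.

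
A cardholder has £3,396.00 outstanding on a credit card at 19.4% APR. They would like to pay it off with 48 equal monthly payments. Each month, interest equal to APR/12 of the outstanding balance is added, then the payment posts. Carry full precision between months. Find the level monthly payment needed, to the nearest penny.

Monthly rate r = 19.4%/12 = 1.61667% = 0.0161667.
Level-payment amortization: P = B₀·r / (1 − (1+r)^(−n)) = 3396.00·0.0161667 / (1 − 1.01617^(−48)).
Denominator 1 − (1+r)^(−48) = 0.536891601.
P = 54.902 / 0.536891601 ≈ 102.26.

£102.26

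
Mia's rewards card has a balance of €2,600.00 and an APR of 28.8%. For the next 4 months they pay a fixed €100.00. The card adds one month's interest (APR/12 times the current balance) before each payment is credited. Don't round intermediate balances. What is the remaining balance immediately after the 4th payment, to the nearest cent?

€2,444.10

Monthly rate r = 28.8%/12 = 2.4% = 0.024.
Each month: B ← B·(1+r) − €100.00.
Month 1: interest €62.40; balance after payment €2,562.40.
Month 2: interest €61.50; balance after payment €2,523.90.
Month 3: interest €60.57; balance after payment €2,484.47.
Month 4: interest €59.63; balance after payment €2,444.10.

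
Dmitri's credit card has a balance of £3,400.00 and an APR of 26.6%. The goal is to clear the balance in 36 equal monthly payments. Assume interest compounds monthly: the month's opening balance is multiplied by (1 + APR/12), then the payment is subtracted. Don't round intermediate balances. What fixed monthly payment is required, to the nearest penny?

Monthly rate r = 26.6%/12 = 2.21667% = 0.0221667.
Level-payment amortization: P = B₀·r / (1 − (1+r)^(−n)) = 3400.00·0.0221667 / (1 − 1.02217^(−36)).
Denominator 1 − (1+r)^(−36) = 0.545830166.
P = 75.3667 / 0.545830166 ≈ 138.08.

£138.08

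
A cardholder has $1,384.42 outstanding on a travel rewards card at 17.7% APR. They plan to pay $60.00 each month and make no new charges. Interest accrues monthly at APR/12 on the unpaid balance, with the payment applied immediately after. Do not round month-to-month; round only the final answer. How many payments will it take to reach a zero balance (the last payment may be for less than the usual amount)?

Monthly rate r = 17.7%/12 = 1.475% = 0.01475.
Recurrence: B ← B·(1+r) − $60.00.
Month 1: interest $20.42; balance after payment $1,344.84.
Month 2: interest $19.84; balance after payment $1,304.68.
Closed form: n = −ln(1 − rB₀/P)/ln(1+r) = −ln(0.65966)/ln(1.01475) ≈ 28.413, so the balance reaches zero during payment 29.

29 months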